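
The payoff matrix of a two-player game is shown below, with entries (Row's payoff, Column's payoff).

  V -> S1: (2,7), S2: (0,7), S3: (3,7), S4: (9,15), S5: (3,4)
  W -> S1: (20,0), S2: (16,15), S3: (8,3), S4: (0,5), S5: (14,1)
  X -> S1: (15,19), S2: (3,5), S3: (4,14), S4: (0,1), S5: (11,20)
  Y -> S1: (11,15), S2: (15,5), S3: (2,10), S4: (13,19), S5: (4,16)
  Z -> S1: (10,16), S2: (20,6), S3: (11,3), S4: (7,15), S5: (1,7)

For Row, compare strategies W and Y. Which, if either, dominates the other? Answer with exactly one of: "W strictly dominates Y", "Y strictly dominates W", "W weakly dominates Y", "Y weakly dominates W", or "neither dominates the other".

neither dominates the other

Compare W to Y across each choice by Column: S1: 20>11, S2: 16>15, S3: 8>2, S4: 0<13, S5: 14>4.
W does better at S1, S2, S3, S5 but worse at S4; neither strategy dominates the other.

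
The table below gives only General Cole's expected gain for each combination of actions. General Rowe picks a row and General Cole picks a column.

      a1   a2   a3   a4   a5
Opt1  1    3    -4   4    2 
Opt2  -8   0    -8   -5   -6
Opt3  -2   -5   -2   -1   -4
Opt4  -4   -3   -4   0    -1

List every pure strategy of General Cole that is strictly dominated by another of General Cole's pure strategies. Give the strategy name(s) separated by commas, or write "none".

a1: dominated, since a4 does at least as well everywhere (Opt1: 4>1, Opt2: -5>-8, Opt3: -1>-2, Opt4: 0>-4).
a2 is not dominated — it holds its own against a1 at Opt1 (3>1); a3 at Opt1 (3>-4); a4 at Opt2 (0>-5); a5 at Opt1 (3>2).
a3 is strictly dominated by a4 (Opt1: 4>-4, Opt2: -5>-8, Opt3: -1>-2, Opt4: 0>-4).
Nothing dominates a4: a1 at Opt1 (4>1); a2 at Opt1 (4>3); a3 at Opt1 (4>-4); a5 at Opt1 (4>2).
a5: dominated, since a4 does at least as well everywhere (Opt1: 4>2, Opt2: -5>-6, Opt3: -1>-4, Opt4: 0>-1).

a1, a3, a5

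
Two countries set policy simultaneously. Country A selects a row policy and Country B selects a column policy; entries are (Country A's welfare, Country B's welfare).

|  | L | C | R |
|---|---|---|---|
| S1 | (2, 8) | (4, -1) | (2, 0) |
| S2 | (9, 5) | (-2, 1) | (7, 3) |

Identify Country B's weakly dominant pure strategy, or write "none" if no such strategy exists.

L

L vs C: S1: 8>-1, S2: 5>1.
L vs R: S1: 8>0, S2: 5>3.
L is at least as good as every other strategy against every opponent action, so it is weakly dominant.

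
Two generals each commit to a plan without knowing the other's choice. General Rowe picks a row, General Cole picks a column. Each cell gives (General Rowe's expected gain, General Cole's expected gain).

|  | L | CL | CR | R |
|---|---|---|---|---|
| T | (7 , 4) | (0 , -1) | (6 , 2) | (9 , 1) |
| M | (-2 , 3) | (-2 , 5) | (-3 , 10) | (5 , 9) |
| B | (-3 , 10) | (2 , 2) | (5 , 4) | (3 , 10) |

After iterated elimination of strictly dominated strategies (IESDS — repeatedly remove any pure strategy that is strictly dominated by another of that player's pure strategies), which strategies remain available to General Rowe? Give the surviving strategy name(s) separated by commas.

For General Rowe, T strictly dominates M on the remaining columns (L: 7>-2, CL: 0>-2, CR: 6>-3, R: 9>5); eliminate M.
Column CL is eliminated: L beats it against every remaining row (T: 4>-1, B: 10>2).
For General Rowe, T strictly dominates B on the remaining columns (L: 7>-3, CR: 6>5, R: 9>3); eliminate B.
For General Cole, L strictly dominates CR on the remaining rows (T: 4>2); eliminate CR.
For General Cole, L strictly dominates R on the remaining rows (T: 4>1); eliminate R.
Among the remaining strategies, none is strictly dominated by another pure strategy of the same player, so the elimination stops.
Surviving strategies — General Rowe: {T}; General Cole: {L}.

T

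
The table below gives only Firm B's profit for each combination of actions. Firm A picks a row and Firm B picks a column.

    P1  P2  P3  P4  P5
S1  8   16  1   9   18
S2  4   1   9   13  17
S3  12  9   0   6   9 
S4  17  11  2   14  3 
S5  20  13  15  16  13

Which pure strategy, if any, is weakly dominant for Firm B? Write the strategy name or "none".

P1 fails to dominate P2 at S1 (8<16).
P2 fails to dominate P1 at S2 (1<4).
P3 fails to dominate P1 at S1 (1<8).
P4 fails to dominate P1 at S3 (6<12).
P5 fails to dominate P1 at S3 (9<12).
No single strategy dominates all the others.

none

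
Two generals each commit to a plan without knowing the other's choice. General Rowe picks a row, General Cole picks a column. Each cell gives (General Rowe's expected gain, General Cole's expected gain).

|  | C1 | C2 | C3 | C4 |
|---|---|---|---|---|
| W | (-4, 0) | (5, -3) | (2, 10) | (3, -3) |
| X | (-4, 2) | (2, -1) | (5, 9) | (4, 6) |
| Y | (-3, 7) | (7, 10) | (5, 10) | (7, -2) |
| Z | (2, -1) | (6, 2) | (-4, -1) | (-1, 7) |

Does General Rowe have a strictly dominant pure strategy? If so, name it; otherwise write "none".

none

W fails to dominate X at C1 (-4=-4).
X fails to dominate W at C1 (-4=-4).
Y fails to dominate X at C3 (5=5).
Z fails to dominate W at C3 (-4<2).
No single strategy dominates all the others.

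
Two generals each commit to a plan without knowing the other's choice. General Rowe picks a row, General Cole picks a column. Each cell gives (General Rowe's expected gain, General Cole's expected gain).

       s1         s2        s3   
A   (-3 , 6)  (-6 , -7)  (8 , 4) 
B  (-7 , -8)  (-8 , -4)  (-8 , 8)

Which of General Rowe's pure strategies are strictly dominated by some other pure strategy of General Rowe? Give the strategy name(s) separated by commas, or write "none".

B

A is not dominated — it holds its own against B at s1 (-3>-7).
A strictly dominates B — s1: -3>-7, s2: -6>-8, s3: 8>-8.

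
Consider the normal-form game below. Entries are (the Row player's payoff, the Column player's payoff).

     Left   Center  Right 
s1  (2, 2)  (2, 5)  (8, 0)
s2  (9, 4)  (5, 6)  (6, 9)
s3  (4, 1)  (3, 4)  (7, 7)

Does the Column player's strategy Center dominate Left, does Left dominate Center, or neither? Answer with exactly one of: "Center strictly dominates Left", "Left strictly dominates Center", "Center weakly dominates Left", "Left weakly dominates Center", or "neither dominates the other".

Center's payoffs vs Left's, by the Row player's action — s1: 5>2, s2: 6>4, s3: 4>1.
Every comparison favours Center, so Center strictly dominates Left.

Center strictly dominates Left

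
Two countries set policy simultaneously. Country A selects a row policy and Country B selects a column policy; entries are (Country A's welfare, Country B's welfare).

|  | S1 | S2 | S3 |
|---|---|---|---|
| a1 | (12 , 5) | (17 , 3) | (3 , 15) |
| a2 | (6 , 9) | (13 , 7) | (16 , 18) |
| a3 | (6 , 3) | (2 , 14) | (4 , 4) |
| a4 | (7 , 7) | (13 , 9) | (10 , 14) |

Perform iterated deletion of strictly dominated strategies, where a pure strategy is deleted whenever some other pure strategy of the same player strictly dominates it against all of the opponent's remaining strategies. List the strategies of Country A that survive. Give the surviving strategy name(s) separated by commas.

Row a3 is eliminated: a4 beats it against every remaining column (S1: 7>6, S2: 13>2, S3: 10>4).
Column S1 is eliminated: S3 beats it against every remaining row (a1: 15>5, a2: 18>9, a4: 14>7).
Column S2 is eliminated: S3 beats it against every remaining row (a1: 15>3, a2: 18>7, a4: 14>9).
For Country A, a2 strictly dominates a1 on the remaining columns (S3: 16>3); eliminate a1.
For Country A, a2 strictly dominates a4 on the remaining columns (S3: 16>10); eliminate a4.
Among the remaining strategies, none is strictly dominated by another pure strategy of the same player, so the elimination stops.
Surviving strategies — Country A: {a2}; Country B: {S3}.

a2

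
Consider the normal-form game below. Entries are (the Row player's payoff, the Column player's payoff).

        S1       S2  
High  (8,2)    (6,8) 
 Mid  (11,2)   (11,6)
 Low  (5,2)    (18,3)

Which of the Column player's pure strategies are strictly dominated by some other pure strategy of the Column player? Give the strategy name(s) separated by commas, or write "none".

S2 strictly dominates S1 — High: 8>2, Mid: 6>2, Low: 3>2.
S2 is not dominated — it holds its own against S1 at High (8>2).

S1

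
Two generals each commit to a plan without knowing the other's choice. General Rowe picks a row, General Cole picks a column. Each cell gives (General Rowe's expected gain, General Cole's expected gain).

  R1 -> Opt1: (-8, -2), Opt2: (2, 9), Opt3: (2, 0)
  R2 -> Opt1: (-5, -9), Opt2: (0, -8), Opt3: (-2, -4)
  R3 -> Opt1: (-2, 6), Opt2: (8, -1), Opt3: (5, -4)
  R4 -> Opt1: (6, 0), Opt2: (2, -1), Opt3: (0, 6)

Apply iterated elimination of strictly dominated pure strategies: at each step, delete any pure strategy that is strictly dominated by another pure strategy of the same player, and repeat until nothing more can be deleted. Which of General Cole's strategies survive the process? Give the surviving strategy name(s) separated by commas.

Opt1, Opt3

For General Rowe, R3 strictly dominates R1 on the remaining columns (Opt1: -2>-8, Opt2: 8>2, Opt3: 5>2); eliminate R1.
General Rowe's strategy R2 is strictly dominated by R3 (Opt1: -2>-5, Opt2: 8>0, Opt3: 5>-2) and is removed.
For General Cole, Opt1 strictly dominates Opt2 on the remaining rows (R3: 6>-1, R4: 0>-1); eliminate Opt2.
Among the remaining strategies, none is strictly dominated by another pure strategy of the same player, so the elimination stops.
Surviving strategies — General Rowe: {R3, R4}; General Cole: {Opt1, Opt3}.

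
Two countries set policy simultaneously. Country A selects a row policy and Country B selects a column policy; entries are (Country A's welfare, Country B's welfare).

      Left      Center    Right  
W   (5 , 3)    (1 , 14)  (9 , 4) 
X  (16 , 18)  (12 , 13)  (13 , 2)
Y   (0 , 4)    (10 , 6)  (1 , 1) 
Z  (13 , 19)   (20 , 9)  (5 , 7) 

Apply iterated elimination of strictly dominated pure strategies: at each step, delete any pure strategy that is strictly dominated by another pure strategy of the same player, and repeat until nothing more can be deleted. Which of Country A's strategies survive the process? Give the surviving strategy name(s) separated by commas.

Row W is eliminated: X beats it against every remaining column (Left: 16>5, Center: 12>1, Right: 13>9).
For Country A, X strictly dominates Y on the remaining columns (Left: 16>0, Center: 12>10, Right: 13>1); eliminate Y.
Column Center is eliminated: Left beats it against every remaining row (X: 18>13, Z: 19>9).
For Country A, X strictly dominates Z on the remaining columns (Left: 16>13, Right: 13>5); eliminate Z.
For Country B, Left strictly dominates Right on the remaining rows (X: 18>2); eliminate Right.
Among the remaining strategies, none is strictly dominated by another pure strategy of the same player, so the elimination stops.
Surviving strategies — Country A: {X}; Country B: {Left}.

X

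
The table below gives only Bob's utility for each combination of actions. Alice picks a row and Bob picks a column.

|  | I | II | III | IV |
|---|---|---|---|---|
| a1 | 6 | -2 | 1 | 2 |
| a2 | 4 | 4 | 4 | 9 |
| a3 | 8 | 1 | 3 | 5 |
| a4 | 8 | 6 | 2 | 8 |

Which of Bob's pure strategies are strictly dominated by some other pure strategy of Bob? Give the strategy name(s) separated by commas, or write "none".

Nothing dominates I: II at a1 (6>-2); III at a1 (6>1); IV at a1 (6>2).
II is strictly dominated by IV (a1: 2>-2, a2: 9>4, a3: 5>1, a4: 8>6).
III is strictly dominated by IV (a1: 2>1, a2: 9>4, a3: 5>3, a4: 8>2).
IV is not dominated — it holds its own against I at a2 (9>4); II at a1 (2>-2); III at a1 (2>1).

II, III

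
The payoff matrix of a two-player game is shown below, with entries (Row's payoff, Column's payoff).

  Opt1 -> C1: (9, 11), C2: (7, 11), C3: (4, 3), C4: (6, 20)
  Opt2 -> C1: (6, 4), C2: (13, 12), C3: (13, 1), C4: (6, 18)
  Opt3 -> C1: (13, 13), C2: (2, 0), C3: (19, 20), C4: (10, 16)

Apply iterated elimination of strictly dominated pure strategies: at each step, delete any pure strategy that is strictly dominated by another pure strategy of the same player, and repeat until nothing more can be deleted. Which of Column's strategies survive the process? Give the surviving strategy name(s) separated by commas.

C3

For Column, C4 strictly dominates C1 on the remaining rows (Opt1: 20>11, Opt2: 18>4, Opt3: 16>13); eliminate C1.
Column C2 is eliminated: C4 beats it against every remaining row (Opt1: 20>11, Opt2: 18>12, Opt3: 16>0).
Row's strategy Opt1 is strictly dominated by Opt3 (C3: 19>4, C4: 10>6) and is removed.
Row Opt2 is eliminated: Opt3 beats it against every remaining column (C3: 19>13, C4: 10>6).
Column C4 is eliminated: C3 beats it against every remaining row (Opt3: 20>16).
Among the remaining strategies, none is strictly dominated by another pure strategy of the same player, so the elimination stops.
Surviving strategies — Row: {Opt3}; Column: {C3}.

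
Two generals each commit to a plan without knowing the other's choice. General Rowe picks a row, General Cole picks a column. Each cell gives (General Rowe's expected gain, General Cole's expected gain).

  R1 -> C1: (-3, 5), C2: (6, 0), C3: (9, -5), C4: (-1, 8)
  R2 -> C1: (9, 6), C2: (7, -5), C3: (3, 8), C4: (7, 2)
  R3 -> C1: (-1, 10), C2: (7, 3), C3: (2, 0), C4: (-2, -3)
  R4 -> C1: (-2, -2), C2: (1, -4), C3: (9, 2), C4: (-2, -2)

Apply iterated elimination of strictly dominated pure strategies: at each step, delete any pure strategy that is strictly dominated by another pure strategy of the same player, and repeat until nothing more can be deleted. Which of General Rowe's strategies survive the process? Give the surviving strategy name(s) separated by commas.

Column C2 is eliminated: C1 beats it against every remaining row (R1: 5>0, R2: 6>-5, R3: 10>3, R4: -2>-4).
For General Rowe, R2 strictly dominates R3 on the remaining columns (C1: 9>-1, C3: 3>2, C4: 7>-2); eliminate R3.
Among the remaining strategies, none is strictly dominated by another pure strategy of the same player, so the elimination stops.
Surviving strategies — General Rowe: {R1, R2, R4}; General Cole: {C1, C3, C4}.

R1, R2, R4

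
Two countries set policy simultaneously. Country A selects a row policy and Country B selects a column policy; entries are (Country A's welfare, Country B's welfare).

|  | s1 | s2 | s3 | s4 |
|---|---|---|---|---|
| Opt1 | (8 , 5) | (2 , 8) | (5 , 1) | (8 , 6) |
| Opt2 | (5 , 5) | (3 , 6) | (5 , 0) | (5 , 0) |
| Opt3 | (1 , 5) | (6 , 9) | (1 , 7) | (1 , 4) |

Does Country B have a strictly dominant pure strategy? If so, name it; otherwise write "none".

s2

s2 vs s1: Opt1: 8>5, Opt2: 6>5, Opt3: 9>5.
s2 vs s3: Opt1: 8>1, Opt2: 6>0, Opt3: 9>7.
s2 vs s4: Opt1: 8>6, Opt2: 6>0, Opt3: 9>4.
s2 strictly beats every other strategy against every opponent action, so it is strictly dominant.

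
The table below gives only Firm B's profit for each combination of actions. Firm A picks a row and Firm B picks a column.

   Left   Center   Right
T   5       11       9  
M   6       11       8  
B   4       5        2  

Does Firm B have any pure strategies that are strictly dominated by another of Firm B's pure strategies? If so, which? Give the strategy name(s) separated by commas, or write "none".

Center strictly dominates Left — T: 11>5, M: 11>6, B: 5>4.
Center is not dominated — it holds its own against Left at T (11>5); Right at T (11>9).
Right is strictly dominated by Center (T: 11>9, M: 11>8, B: 5>2).

Left, Right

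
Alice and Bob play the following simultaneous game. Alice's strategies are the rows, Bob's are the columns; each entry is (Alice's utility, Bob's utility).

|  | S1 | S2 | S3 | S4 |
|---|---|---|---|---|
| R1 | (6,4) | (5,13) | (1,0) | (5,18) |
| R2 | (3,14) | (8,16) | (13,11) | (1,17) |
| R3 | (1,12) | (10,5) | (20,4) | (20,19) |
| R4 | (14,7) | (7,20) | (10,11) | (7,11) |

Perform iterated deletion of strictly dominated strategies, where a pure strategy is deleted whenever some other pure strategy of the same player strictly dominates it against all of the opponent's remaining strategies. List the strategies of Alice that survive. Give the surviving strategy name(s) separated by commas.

Row R1 is eliminated: R4 beats it against every remaining column (S1: 14>6, S2: 7>5, S3: 10>1, S4: 7>5).
Bob's strategy S1 is strictly dominated by S4 (R2: 17>14, R3: 19>12, R4: 11>7) and is removed.
For Alice, R3 strictly dominates R2 on the remaining columns (S2: 10>8, S3: 20>13, S4: 20>1); eliminate R2.
Row R4 is eliminated: R3 beats it against every remaining column (S2: 10>7, S3: 20>10, S4: 20>7).
Bob's strategy S2 is strictly dominated by S4 (R3: 19>5) and is removed.
Bob's strategy S3 is strictly dominated by S4 (R3: 19>4) and is removed.
Among the remaining strategies, none is strictly dominated by another pure strategy of the same player, so the elimination stops.
Surviving strategies — Alice: {R3}; Bob: {S4}.

R3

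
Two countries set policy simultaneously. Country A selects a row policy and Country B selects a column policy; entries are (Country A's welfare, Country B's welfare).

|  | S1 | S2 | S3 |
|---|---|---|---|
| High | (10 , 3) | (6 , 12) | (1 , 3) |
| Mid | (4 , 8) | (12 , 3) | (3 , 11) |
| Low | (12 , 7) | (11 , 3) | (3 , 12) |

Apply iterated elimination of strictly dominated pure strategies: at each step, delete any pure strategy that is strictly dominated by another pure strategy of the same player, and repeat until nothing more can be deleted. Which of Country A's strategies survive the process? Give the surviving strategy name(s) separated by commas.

Mid, Low

For Country A, Low strictly dominates High on the remaining columns (S1: 12>10, S2: 11>6, S3: 3>1); eliminate High.
Column S1 is eliminated: S3 beats it against every remaining row (Mid: 11>8, Low: 12>7).
For Country B, S3 strictly dominates S2 on the remaining rows (Mid: 11>3, Low: 12>3); eliminate S2.
Among the remaining strategies, none is strictly dominated by another pure strategy of the same player, so the elimination stops.
Surviving strategies — Country A: {Mid, Low}; Country B: {S3}.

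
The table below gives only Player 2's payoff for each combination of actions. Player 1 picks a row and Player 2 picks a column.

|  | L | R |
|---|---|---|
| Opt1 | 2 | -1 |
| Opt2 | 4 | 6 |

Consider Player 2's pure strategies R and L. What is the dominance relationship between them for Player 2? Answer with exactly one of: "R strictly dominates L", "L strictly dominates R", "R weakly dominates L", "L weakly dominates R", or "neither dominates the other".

neither dominates the other

Compare R to L across every action of Player 1: Opt1: -1<2, Opt2: 6>4.
R does better at Opt2 but worse at Opt1; neither strategy dominates the other.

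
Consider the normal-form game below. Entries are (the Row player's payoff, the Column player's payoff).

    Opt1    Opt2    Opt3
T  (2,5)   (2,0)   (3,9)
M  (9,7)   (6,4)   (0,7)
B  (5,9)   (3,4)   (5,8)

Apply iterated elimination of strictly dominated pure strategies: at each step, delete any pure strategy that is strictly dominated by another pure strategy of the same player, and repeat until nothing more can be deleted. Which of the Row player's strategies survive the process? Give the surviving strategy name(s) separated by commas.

Row T is eliminated: B beats it against every remaining column (Opt1: 5>2, Opt2: 3>2, Opt3: 5>3).
The Column player's strategy Opt2 is strictly dominated by Opt1 (M: 7>4, B: 9>4) and is removed.
Among the remaining strategies, none is strictly dominated by another pure strategy of the same player, so the elimination stops.
Surviving strategies — the Row player: {M, B}; the Column player: {Opt1, Opt3}.

M, B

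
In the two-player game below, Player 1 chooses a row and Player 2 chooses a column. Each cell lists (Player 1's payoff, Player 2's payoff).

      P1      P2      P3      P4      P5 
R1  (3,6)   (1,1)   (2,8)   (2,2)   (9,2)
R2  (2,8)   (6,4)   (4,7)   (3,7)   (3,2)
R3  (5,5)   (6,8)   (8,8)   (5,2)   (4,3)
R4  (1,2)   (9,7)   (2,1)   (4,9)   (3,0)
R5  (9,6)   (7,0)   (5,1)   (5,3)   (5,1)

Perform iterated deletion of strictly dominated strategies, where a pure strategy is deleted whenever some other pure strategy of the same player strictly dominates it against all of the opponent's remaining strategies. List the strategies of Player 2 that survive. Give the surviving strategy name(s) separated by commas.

Player 1's strategy R2 is strictly dominated by R5 (P1: 9>2, P2: 7>6, P3: 5>4, P4: 5>3, P5: 5>3) and is removed.
For Player 2, P1 strictly dominates P5 on the remaining rows (R1: 6>2, R3: 5>3, R4: 2>0, R5: 6>1); eliminate P5.
For Player 1, R3 strictly dominates R1 on the remaining columns (P1: 5>3, P2: 6>1, P3: 8>2, P4: 5>2); eliminate R1.
Among the remaining strategies, none is strictly dominated by another pure strategy of the same player, so the elimination stops.
Surviving strategies — Player 1: {R3, R4, R5}; Player 2: {P1, P2, P3, P4}.

P1, P2, P3, P4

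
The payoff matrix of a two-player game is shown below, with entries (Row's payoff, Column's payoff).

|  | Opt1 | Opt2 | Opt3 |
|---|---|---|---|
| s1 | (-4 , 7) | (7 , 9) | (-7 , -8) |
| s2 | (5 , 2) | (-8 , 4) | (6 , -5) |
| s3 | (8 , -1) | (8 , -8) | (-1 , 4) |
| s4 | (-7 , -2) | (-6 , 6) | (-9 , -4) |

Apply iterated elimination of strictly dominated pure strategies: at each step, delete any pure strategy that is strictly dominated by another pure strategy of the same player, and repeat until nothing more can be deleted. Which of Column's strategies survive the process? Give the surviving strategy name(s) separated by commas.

Row's strategy s1 is strictly dominated by s3 (Opt1: 8>-4, Opt2: 8>7, Opt3: -1>-7) and is removed.
Row's strategy s4 is strictly dominated by s3 (Opt1: 8>-7, Opt2: 8>-6, Opt3: -1>-9) and is removed.
Among the remaining strategies, none is strictly dominated by another pure strategy of the same player, so the elimination stops.
Surviving strategies — Row: {s2, s3}; Column: {Opt1, Opt2, Opt3}.

Opt1, Opt2, Opt3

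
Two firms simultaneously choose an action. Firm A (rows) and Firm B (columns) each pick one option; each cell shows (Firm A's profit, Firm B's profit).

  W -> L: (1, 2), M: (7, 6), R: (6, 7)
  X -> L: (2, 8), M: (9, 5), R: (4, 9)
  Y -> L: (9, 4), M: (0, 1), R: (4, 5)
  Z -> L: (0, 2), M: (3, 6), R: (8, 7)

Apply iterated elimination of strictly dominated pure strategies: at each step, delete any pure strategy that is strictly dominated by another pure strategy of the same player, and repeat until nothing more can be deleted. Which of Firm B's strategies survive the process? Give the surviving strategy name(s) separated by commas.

Column L is eliminated: R beats it against every remaining row (W: 7>2, X: 9>8, Y: 5>4, Z: 7>2).
Firm A's strategy Y is strictly dominated by W (M: 7>0, R: 6>4) and is removed.
Column M is eliminated: R beats it against every remaining row (W: 7>6, X: 9>5, Z: 7>6).
Firm A's strategy W is strictly dominated by Z (R: 8>6) and is removed.
Row X is eliminated: Z beats it against every remaining column (R: 8>4).
Among the remaining strategies, none is strictly dominated by another pure strategy of the same player, so the elimination stops.
Surviving strategies — Firm A: {Z}; Firm B: {R}.

R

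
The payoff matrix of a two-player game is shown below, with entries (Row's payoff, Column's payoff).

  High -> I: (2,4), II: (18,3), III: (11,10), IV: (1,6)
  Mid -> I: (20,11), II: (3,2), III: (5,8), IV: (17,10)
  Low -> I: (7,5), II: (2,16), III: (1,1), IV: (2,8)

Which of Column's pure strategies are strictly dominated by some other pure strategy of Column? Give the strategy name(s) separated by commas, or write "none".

Nothing dominates I: II at High (4>3); III at Mid (11>8); IV at Mid (11>10).
Nothing dominates II: I at Low (16>5); III at Low (16>1); IV at Low (16>8).
Nothing dominates III: I at High (10>4); II at High (10>3); IV at High (10>6).
Nothing dominates IV: I at High (6>4); II at High (6>3); III at Mid (10>8).

none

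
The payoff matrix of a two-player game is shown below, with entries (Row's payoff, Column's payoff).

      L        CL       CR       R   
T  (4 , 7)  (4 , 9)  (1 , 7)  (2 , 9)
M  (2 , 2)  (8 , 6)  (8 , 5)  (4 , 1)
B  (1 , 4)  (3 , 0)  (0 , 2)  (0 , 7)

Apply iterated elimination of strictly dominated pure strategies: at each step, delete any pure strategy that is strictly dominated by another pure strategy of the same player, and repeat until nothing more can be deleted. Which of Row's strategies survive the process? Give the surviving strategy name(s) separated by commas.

M

Row's strategy B is strictly dominated by T (L: 4>1, CL: 4>3, CR: 1>0, R: 2>0) and is removed.
Column's strategy L is strictly dominated by CL (T: 9>7, M: 6>2) and is removed.
Row's strategy T is strictly dominated by M (CL: 8>4, CR: 8>1, R: 4>2) and is removed.
Column's strategy CR is strictly dominated by CL (M: 6>5) and is removed.
Column's strategy R is strictly dominated by CL (M: 6>1) and is removed.
Among the remaining strategies, none is strictly dominated by another pure strategy of the same player, so the elimination stops.
Surviving strategies — Row: {M}; Column: {CL}.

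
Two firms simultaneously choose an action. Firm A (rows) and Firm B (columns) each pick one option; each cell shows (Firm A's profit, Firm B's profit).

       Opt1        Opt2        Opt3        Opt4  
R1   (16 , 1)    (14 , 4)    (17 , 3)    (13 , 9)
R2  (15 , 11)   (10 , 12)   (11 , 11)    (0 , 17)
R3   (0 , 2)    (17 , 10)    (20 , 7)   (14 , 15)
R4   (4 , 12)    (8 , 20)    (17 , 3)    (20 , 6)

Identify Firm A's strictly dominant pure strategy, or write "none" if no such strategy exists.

R1 fails to dominate R3 at Opt2 (14<17).
R2 fails to dominate R1 at Opt1 (15<16).
R3 fails to dominate R1 at Opt1 (0<16).
R4 fails to dominate R1 at Opt1 (4<16).
No single strategy dominates all the others.

none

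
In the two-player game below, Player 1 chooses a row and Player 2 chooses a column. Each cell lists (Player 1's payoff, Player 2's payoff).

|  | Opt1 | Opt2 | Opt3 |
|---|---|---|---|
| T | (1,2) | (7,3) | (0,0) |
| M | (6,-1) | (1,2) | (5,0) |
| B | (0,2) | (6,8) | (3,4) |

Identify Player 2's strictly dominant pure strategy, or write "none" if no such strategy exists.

Opt2 vs Opt1: T: 3>2, M: 2>-1, B: 8>2.
Opt2 vs Opt3: T: 3>0, M: 2>0, B: 8>4.
Opt2 strictly beats every other strategy against every opponent action, so it is strictly dominant.

Opt2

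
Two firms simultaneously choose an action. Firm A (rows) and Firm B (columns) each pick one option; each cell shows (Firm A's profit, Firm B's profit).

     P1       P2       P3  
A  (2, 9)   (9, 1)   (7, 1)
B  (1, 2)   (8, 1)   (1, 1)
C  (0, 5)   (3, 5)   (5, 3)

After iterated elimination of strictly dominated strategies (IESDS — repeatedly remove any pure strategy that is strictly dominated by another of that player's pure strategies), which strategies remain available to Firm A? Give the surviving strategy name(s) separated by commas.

A

Row B is eliminated: A beats it against every remaining column (P1: 2>1, P2: 9>8, P3: 7>1).
Row C is eliminated: A beats it against every remaining column (P1: 2>0, P2: 9>3, P3: 7>5).
Column P2 is eliminated: P1 beats it against every remaining row (A: 9>1).
Column P3 is eliminated: P1 beats it against every remaining row (A: 9>1).
Among the remaining strategies, none is strictly dominated by another pure strategy of the same player, so the elimination stops.
Surviving strategies — Firm A: {A}; Firm B: {P1}.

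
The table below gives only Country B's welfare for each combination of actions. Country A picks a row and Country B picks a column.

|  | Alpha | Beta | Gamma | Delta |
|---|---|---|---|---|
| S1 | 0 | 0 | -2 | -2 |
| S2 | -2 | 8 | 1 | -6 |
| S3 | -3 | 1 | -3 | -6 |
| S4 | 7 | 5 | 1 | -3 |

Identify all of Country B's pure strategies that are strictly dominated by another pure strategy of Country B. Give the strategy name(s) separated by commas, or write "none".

Alpha: no other strategy beats it everywhere (Beta at S1 (0=0); Gamma at S1 (0>-2); Delta at S1 (0>-2)).
Nothing dominates Beta: Alpha at S1 (0=0); Gamma at S1 (0>-2); Delta at S1 (0>-2).
Gamma is strictly dominated by Beta (S1: 0>-2, S2: 8>1, S3: 1>-3, S4: 5>1).
Delta is strictly dominated by Alpha (S1: 0>-2, S2: -2>-6, S3: -3>-6, S4: 7>-3).

Gamma, Delta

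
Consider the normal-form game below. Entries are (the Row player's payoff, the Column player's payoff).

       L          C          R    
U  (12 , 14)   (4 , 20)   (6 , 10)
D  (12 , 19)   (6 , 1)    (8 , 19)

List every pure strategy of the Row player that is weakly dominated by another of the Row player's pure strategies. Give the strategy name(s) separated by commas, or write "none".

U

U is weakly dominated by D (L: 12=12, C: 6>4, R: 8>6).
D is not dominated — it holds its own against U at C (6>4).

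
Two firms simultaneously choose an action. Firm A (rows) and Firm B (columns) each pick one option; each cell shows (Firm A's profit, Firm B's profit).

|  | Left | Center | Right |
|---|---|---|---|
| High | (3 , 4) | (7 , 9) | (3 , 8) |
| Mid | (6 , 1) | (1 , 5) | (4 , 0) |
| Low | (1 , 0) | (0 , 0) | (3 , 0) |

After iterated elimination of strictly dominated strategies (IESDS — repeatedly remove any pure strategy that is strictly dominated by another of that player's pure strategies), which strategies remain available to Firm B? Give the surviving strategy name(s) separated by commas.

Center

For Firm A, Mid strictly dominates Low on the remaining columns (Left: 6>1, Center: 1>0, Right: 4>3); eliminate Low.
Firm B's strategy Left is strictly dominated by Center (High: 9>4, Mid: 5>1) and is removed.
Column Right is eliminated: Center beats it against every remaining row (High: 9>8, Mid: 5>0).
Firm A's strategy Mid is strictly dominated by High (Center: 7>1) and is removed.
Among the remaining strategies, none is strictly dominated by another pure strategy of the same player, so the elimination stops.
Surviving strategies — Firm A: {High}; Firm B: {Center}.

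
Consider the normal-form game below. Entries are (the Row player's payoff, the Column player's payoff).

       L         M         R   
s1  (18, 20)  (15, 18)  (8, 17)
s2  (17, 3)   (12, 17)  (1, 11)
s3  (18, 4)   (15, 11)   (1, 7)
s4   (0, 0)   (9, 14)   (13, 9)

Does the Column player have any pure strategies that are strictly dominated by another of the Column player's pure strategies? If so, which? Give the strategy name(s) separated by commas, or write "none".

R

L is not dominated — it holds its own against M at s1 (20>18); R at s1 (20>17).
M is not dominated — it holds its own against L at s2 (17>3); R at s1 (18>17).
R is strictly dominated by M (s1: 18>17, s2: 17>11, s3: 11>7, s4: 14>9).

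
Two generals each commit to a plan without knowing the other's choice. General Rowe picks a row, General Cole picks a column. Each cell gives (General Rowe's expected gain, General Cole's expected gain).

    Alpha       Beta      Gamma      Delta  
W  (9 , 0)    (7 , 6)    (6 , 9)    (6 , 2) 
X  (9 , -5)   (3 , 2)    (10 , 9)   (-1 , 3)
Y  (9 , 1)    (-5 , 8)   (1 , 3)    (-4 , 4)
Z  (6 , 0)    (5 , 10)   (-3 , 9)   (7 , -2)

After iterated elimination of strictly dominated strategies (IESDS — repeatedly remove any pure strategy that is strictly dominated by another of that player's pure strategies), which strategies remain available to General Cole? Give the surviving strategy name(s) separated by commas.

Gamma

Column Alpha is eliminated: Beta beats it against every remaining row (W: 6>0, X: 2>-5, Y: 8>1, Z: 10>0).
General Rowe's strategy Y is strictly dominated by W (Beta: 7>-5, Gamma: 6>1, Delta: 6>-4) and is removed.
For General Cole, Gamma strictly dominates Delta on the remaining rows (W: 9>2, X: 9>3, Z: 9>-2); eliminate Delta.
Row Z is eliminated: W beats it against every remaining column (Beta: 7>5, Gamma: 6>-3).
For General Cole, Gamma strictly dominates Beta on the remaining rows (W: 9>6, X: 9>2); eliminate Beta.
For General Rowe, X strictly dominates W on the remaining columns (Gamma: 10>6); eliminate W.
Among the remaining strategies, none is strictly dominated by another pure strategy of the same player, so the elimination stops.
Surviving strategies — General Rowe: {X}; General Cole: {Gamma}.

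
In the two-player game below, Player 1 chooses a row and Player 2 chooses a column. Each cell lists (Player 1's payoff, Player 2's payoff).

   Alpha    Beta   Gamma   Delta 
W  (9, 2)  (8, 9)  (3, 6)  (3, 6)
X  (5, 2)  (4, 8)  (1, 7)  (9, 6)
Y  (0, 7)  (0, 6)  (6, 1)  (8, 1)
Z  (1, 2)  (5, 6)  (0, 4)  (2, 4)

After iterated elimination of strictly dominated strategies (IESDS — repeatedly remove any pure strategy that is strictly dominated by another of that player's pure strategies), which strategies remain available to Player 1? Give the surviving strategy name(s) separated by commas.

For Player 1, W strictly dominates Z on the remaining columns (Alpha: 9>1, Beta: 8>5, Gamma: 3>0, Delta: 3>2); eliminate Z.
For Player 2, Beta strictly dominates Gamma on the remaining rows (W: 9>6, X: 8>7, Y: 6>1); eliminate Gamma.
Player 1's strategy Y is strictly dominated by X (Alpha: 5>0, Beta: 4>0, Delta: 9>8) and is removed.
Column Alpha is eliminated: Beta beats it against every remaining row (W: 9>2, X: 8>2).
For Player 2, Beta strictly dominates Delta on the remaining rows (W: 9>6, X: 8>6); eliminate Delta.
For Player 1, W strictly dominates X on the remaining columns (Beta: 8>4); eliminate X.
Among the remaining strategies, none is strictly dominated by another pure strategy of the same player, so the elimination stops.
Surviving strategies — Player 1: {W}; Player 2: {Beta}.

W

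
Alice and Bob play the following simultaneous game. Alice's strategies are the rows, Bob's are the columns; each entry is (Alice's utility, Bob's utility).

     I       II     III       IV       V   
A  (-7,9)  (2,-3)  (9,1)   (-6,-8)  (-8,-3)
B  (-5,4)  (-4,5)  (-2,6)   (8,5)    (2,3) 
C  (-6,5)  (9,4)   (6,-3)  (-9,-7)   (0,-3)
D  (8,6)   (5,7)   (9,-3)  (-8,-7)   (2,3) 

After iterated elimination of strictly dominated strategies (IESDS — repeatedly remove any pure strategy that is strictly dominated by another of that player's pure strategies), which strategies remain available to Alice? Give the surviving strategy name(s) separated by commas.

Bob's strategy IV is strictly dominated by III (A: 1>-8, B: 6>5, C: -3>-7, D: -3>-7) and is removed.
Column V is eliminated: I beats it against every remaining row (A: 9>-3, B: 4>3, C: 5>-3, D: 6>3).
Alice's strategy B is strictly dominated by D (I: 8>-5, II: 5>-4, III: 9>-2) and is removed.
For Bob, I strictly dominates III on the remaining rows (A: 9>1, C: 5>-3, D: 6>-3); eliminate III.
Row A is eliminated: C beats it against every remaining column (I: -6>-7, II: 9>2).
Among the remaining strategies, none is strictly dominated by another pure strategy of the same player, so the elimination stops.
Surviving strategies — Alice: {C, D}; Bob: {I, II}.

C, D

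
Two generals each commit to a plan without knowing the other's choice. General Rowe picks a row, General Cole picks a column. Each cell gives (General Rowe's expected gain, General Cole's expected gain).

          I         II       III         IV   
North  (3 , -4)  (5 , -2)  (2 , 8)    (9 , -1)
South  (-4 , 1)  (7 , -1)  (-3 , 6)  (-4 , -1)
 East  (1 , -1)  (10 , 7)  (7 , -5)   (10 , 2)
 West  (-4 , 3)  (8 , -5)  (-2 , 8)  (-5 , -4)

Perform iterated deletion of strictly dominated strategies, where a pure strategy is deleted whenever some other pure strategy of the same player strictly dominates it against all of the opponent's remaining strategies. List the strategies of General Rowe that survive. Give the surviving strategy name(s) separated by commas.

East

Row South is eliminated: East beats it against every remaining column (I: 1>-4, II: 10>7, III: 7>-3, IV: 10>-4).
Row West is eliminated: East beats it against every remaining column (I: 1>-4, II: 10>8, III: 7>-2, IV: 10>-5).
General Cole's strategy I is strictly dominated by II (North: -2>-4, East: 7>-1) and is removed.
General Rowe's strategy North is strictly dominated by East (II: 10>5, III: 7>2, IV: 10>9) and is removed.
General Cole's strategy III is strictly dominated by II (East: 7>-5) and is removed.
For General Cole, II strictly dominates IV on the remaining rows (East: 7>2); eliminate IV.
Among the remaining strategies, none is strictly dominated by another pure strategy of the same player, so the elimination stops.
Surviving strategies — General Rowe: {East}; General Cole: {II}.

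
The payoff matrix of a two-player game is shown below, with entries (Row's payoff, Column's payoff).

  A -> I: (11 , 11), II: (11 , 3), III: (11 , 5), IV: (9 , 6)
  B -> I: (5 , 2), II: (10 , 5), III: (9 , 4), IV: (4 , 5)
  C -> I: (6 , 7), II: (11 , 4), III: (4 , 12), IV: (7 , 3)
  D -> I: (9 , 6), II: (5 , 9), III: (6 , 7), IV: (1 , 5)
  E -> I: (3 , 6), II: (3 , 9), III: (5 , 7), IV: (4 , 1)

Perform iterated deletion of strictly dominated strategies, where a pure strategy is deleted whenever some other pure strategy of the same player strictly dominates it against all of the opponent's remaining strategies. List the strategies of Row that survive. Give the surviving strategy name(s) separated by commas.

Row's strategy B is strictly dominated by A (I: 11>5, II: 11>10, III: 11>9, IV: 9>4) and is removed.
For Row, A strictly dominates D on the remaining columns (I: 11>9, II: 11>5, III: 11>6, IV: 9>1); eliminate D.
For Row, A strictly dominates E on the remaining columns (I: 11>3, II: 11>3, III: 11>5, IV: 9>4); eliminate E.
Column II is eliminated: I beats it against every remaining row (A: 11>3, C: 7>4).
Row C is eliminated: A beats it against every remaining column (I: 11>6, III: 11>4, IV: 9>7).
Column's strategy III is strictly dominated by I (A: 11>5) and is removed.
Column IV is eliminated: I beats it against every remaining row (A: 11>6).
Among the remaining strategies, none is strictly dominated by another pure strategy of the same player, so the elimination stops.
Surviving strategies — Row: {A}; Column: {I}.

A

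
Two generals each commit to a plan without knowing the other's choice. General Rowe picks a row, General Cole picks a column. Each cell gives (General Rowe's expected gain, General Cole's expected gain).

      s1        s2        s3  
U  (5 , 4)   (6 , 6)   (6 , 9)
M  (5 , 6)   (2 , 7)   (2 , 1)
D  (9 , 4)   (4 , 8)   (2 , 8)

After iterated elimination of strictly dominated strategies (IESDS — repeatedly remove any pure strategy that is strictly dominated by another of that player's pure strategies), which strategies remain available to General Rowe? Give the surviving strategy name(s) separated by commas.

U

For General Cole, s2 strictly dominates s1 on the remaining rows (U: 6>4, M: 7>6, D: 8>4); eliminate s1.
Row M is eliminated: U beats it against every remaining column (s2: 6>2, s3: 6>2).
For General Rowe, U strictly dominates D on the remaining columns (s2: 6>4, s3: 6>2); eliminate D.
General Cole's strategy s2 is strictly dominated by s3 (U: 9>6) and is removed.
Among the remaining strategies, none is strictly dominated by another pure strategy of the same player, so the elimination stops.
Surviving strategies — General Rowe: {U}; General Cole: {s3}.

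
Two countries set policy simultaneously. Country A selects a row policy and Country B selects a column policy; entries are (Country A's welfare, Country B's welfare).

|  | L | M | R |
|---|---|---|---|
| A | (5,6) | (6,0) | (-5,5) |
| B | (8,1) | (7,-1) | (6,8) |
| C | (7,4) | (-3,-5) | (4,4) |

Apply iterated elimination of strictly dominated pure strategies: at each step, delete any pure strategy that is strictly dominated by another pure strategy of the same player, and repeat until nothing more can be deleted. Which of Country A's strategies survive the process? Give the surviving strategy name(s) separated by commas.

B

Country A's strategy A is strictly dominated by B (L: 8>5, M: 7>6, R: 6>-5) and is removed.
Row C is eliminated: B beats it against every remaining column (L: 8>7, M: 7>-3, R: 6>4).
Column L is eliminated: R beats it against every remaining row (B: 8>1).
For Country B, R strictly dominates M on the remaining rows (B: 8>-1); eliminate M.
Among the remaining strategies, none is strictly dominated by another pure strategy of the same player, so the elimination stops.
Surviving strategies — Country A: {B}; Country B: {R}.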